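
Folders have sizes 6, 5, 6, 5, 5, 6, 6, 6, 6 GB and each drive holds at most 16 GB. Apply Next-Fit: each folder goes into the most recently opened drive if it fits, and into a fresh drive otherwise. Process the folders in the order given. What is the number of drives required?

4 drives

6 GB → drive 1 (remaining 10 GB)
5 GB → drive 1 (remaining 5 GB)
6 GB → drive 2 (remaining 10 GB)
5 GB → drive 2 (remaining 5 GB)
5 GB → drive 2 (remaining 0 GB)
6 GB → drive 3 (remaining 10 GB)
6 GB → drive 3 (remaining 4 GB)
6 GB → drive 4 (remaining 10 GB)
6 GB → drive 4 (remaining 4 GB)
Final drives: [6,5] [6,5,5] [6,6] [6,6].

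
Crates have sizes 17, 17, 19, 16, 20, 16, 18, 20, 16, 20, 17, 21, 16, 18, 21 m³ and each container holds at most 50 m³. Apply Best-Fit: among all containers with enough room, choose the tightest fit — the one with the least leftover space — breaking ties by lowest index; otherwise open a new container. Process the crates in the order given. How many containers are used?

7 containers

container 1: place 17 m³, 33 m³ left
container 1: place 17 m³, 16 m³ left
container 2: place 19 m³, 31 m³ left
container 1: place 16 m³, 0 m³ left
container 2: place 20 m³, 11 m³ left
container 3: place 16 m³, 34 m³ left
container 3: place 18 m³, 16 m³ left
container 4: place 20 m³, 30 m³ left
container 3: place 16 m³, 0 m³ left
container 4: place 20 m³, 10 m³ left
container 5: place 17 m³, 33 m³ left
container 5: place 21 m³, 12 m³ left
container 6: place 16 m³, 34 m³ left
container 6: place 18 m³, 16 m³ left
container 7: place 21 m³, 29 m³ left
Final containers: [17,17,16] [19,20] [16,18,16] [20,20] [17,21] [16,18] [21].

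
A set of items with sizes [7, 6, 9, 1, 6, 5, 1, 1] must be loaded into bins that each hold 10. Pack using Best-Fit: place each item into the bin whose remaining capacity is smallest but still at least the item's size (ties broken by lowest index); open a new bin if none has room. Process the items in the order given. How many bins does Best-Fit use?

5 bins

bin 1: place 7, 3 left
bin 2: place 6, 4 left
bin 3: place 9, 1 left
bin 3: place 1, 0 left
bin 4: place 6, 4 left
bin 5: place 5, 5 left
bin 1: place 1, 2 left
bin 1: place 1, 1 left
Final bins: [7,1,1] [6] [9,1] [6] [5].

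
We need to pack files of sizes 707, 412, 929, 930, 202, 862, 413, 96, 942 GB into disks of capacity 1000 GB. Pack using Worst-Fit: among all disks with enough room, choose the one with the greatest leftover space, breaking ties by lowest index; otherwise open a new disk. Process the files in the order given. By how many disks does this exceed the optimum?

1

Worst-Fit: [707] [412,202] [929] [930] [862] [413,96] [942] → 7 disks.
Total size 5493 GB; any packing needs at least ⌈5493/1000⌉ = 6 disks.
An optimal packing achieves that bound: [942] [930] [929] [862,96] [707,202] [413,412] → 6 disks.
Excess: 7 − 6 = 1.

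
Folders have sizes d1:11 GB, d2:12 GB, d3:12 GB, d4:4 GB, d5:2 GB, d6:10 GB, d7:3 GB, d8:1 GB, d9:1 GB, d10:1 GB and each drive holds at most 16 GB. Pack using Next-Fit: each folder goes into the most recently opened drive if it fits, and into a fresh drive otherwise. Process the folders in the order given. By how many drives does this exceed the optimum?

1

Next-Fit: [11] [12] [12,4] [2,10,3,1] [1,1] → 5 drives.
Total size 57 GB; any packing needs at least ⌈57/16⌉ = 4 drives.
An optimal packing achieves that bound: [12,4] [12,3,1] [11,2,1,1] [10] → 4 drives.
Excess: 5 − 4 = 1.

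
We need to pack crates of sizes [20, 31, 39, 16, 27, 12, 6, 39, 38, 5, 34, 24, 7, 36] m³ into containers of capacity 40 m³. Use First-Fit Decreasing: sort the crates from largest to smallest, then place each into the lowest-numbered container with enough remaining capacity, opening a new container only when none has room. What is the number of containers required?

Sorted descending: 39, 39, 38, 36, 34, 31, 27, 24, 20, 16, 12, 7, 6, 5.
Put 39 m³ in container 1; 1 m³ remain.
Put 39 m³ in container 2; 1 m³ remain.
Put 38 m³ in container 3; 2 m³ remain.
Put 36 m³ in container 4; 4 m³ remain.
Put 34 m³ in container 5; 6 m³ remain.
Put 31 m³ in container 6; 9 m³ remain.
Put 27 m³ in container 7; 13 m³ remain.
Put 24 m³ in container 8; 16 m³ remain.
Put 20 m³ in container 9; 20 m³ remain.
Put 16 m³ in container 8; 0 m³ remain.
Put 12 m³ in container 7; 1 m³ remain.
Put 7 m³ in container 6; 2 m³ remain.
Put 6 m³ in container 5; 0 m³ remain.
Put 5 m³ in container 9; 15 m³ remain.

9 containers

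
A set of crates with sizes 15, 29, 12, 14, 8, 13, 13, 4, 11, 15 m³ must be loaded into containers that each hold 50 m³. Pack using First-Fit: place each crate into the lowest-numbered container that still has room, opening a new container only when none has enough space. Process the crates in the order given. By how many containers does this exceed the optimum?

First-Fit: [15,29,4] [12,14,8,13] [13,11,15] → 3 containers.
Total size 134 m³; any packing needs at least ⌈134/50⌉ = 3 containers.
So 3 is already optimal.

0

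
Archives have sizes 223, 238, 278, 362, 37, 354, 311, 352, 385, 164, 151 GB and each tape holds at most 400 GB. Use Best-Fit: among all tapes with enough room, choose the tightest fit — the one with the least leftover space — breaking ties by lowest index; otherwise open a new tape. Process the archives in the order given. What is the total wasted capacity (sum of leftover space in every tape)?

223 GB → tape 1 (remaining 177 GB)
238 GB → tape 2 (remaining 162 GB)
278 GB → tape 3 (remaining 122 GB)
362 GB → tape 4 (remaining 38 GB)
37 GB → tape 4 (remaining 1 GB)
354 GB → tape 5 (remaining 46 GB)
311 GB → tape 6 (remaining 89 GB)
352 GB → tape 7 (remaining 48 GB)
385 GB → tape 8 (remaining 15 GB)
164 GB → tape 1 (remaining 13 GB)
151 GB → tape 2 (remaining 11 GB)
8 tapes × 400 GB = 3200 GB; used 2855 GB; unused 345 GB.

345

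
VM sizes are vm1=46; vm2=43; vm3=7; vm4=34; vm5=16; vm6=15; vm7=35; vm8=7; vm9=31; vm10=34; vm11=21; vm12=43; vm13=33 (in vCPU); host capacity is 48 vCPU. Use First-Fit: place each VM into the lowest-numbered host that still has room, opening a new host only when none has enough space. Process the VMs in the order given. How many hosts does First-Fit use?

10

Put vm1 (46 vCPU) in host 1; 2 vCPU remain.
Put vm2 (43 vCPU) in host 2; 5 vCPU remain.
Put vm3 (7 vCPU) in host 3; 41 vCPU remain.
Put vm4 (34 vCPU) in host 3; 7 vCPU remain.
Put vm5 (16 vCPU) in host 4; 32 vCPU remain.
Put vm6 (15 vCPU) in host 4; 17 vCPU remain.
Put vm7 (35 vCPU) in host 5; 13 vCPU remain.
Put vm8 (7 vCPU) in host 3; 0 vCPU remain.
Put vm9 (31 vCPU) in host 6; 17 vCPU remain.
Put vm10 (34 vCPU) in host 7; 14 vCPU remain.
Put vm11 (21 vCPU) in host 8; 27 vCPU remain.
Put vm12 (43 vCPU) in host 9; 5 vCPU remain.
Put vm13 (33 vCPU) in host 10; 15 vCPU remain.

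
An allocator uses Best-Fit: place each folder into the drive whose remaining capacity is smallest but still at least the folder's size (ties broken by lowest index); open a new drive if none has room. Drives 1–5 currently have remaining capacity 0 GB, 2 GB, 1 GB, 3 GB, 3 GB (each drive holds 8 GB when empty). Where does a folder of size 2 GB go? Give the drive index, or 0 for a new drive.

Drives with room: drive 2 (2 GB), drive 4 (3 GB), drive 5 (3 GB).
Tightest fit is drive 2 with 2 GB free.

2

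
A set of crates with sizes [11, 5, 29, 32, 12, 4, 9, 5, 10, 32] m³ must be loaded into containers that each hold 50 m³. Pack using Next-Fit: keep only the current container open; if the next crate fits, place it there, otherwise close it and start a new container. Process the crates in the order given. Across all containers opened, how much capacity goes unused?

51

container 1: place 11 m³, 39 m³ left
container 1: place 5 m³, 34 m³ left
container 1: place 29 m³, 5 m³ left
container 2: place 32 m³, 18 m³ left
container 2: place 12 m³, 6 m³ left
container 2: place 4 m³, 2 m³ left
container 3: place 9 m³, 41 m³ left
container 3: place 5 m³, 36 m³ left
container 3: place 10 m³, 26 m³ left
container 4: place 32 m³, 18 m³ left
4 containers × 50 m³ = 200 m³; used 149 m³; unused 51 m³.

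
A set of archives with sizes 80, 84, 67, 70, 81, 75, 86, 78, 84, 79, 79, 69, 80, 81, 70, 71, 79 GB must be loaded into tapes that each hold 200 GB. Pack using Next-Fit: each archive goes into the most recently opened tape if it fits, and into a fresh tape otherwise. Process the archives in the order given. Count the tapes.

Put 80 GB in tape 1; 120 GB remain.
Put 84 GB in tape 1; 36 GB remain.
Put 67 GB in tape 2; 133 GB remain.
Put 70 GB in tape 2; 63 GB remain.
Put 81 GB in tape 3; 119 GB remain.
Put 75 GB in tape 3; 44 GB remain.
Put 86 GB in tape 4; 114 GB remain.
Put 78 GB in tape 4; 36 GB remain.
Put 84 GB in tape 5; 116 GB remain.
Put 79 GB in tape 5; 37 GB remain.
Put 79 GB in tape 6; 121 GB remain.
Put 69 GB in tape 6; 52 GB remain.
Put 80 GB in tape 7; 120 GB remain.
Put 81 GB in tape 7; 39 GB remain.
Put 70 GB in tape 8; 130 GB remain.
Put 71 GB in tape 8; 59 GB remain.
Put 79 GB in tape 9; 121 GB remain.
Final tapes: [80,84] [67,70] [81,75] [86,78] [84,79] [79,69] [80,81] [70,71] [79].

9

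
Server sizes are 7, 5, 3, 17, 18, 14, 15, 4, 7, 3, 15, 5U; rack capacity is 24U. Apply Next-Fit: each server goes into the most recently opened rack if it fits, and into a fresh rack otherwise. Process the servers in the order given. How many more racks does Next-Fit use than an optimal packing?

2

Next-Fit: [7,5,3] [17] [18] [14] [15,4] [7,3] [15,5] → 7 racks.
Total size 113U; any packing needs at least ⌈113/24⌉ = 5 racks.
An optimal packing achieves that bound: [18,5] [17,7] [15,7] [15,5,4] [14,3,3] → 5 racks.
Excess: 7 − 5 = 2.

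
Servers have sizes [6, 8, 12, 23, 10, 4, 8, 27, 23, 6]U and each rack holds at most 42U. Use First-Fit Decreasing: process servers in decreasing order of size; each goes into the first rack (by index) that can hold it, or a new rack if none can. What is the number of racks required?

Sorted descending: 27, 23, 23, 12, 10, 8, 8, 6, 6, 4.
rack 1: place 27U, 15U left
rack 2: place 23U, 19U left
rack 3: place 23U, 19U left
rack 1: place 12U, 3U left
rack 2: place 10U, 9U left
rack 2: place 8U, 1U left
rack 3: place 8U, 11U left
rack 3: place 6U, 5U left
rack 4: place 6U, 36U left
rack 3: place 4U, 1U left
Final racks: [27,12] [23,10,8] [23,8,6,4] [6].

4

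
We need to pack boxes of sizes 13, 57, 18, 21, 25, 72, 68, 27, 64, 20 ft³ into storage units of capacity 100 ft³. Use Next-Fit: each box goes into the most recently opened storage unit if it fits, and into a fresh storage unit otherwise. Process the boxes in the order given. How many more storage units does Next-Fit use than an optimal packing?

Next-Fit: [13,57,18] [21,25] [72] [68,27] [64,20] → 5 storage units.
Total size 385 ft³; any packing needs at least ⌈385/100⌉ = 4 storage units.
An optimal packing achieves that bound: [72,27] [68,25] [64,21,13] [57,20,18] → 4 storage units.
Excess: 5 − 4 = 1.

1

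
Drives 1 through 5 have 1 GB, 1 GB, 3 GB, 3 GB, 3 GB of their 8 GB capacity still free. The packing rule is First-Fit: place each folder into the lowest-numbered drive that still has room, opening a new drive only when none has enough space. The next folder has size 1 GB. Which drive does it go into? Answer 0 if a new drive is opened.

1

Drives with room: drive 1 (1 GB), drive 2 (1 GB), drive 3 (3 GB), drive 4 (3 GB), drive 5 (3 GB).
The first with room is drive 1.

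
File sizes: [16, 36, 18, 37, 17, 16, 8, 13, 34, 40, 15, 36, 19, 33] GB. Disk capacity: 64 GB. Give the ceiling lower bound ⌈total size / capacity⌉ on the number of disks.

6

Total size = 16 + 36 + 18 + 37 + 17 + 16 + 8 + 13 + 34 + 40 + 15 + 36 + 19 + 33 = 338 GB.
⌈338 / 64⌉ = 6.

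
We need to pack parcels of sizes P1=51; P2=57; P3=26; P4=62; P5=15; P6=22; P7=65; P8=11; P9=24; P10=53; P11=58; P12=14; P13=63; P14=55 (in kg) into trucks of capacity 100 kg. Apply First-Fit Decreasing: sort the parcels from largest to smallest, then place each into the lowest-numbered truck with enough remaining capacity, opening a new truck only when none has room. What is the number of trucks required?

8

Sorted descending: 65, 63, 62, 58, 57, 55, 53, 51, 26, 24, 22, 15, 14, 11.
Put 65 kg in truck 1; 35 kg remain.
Put 63 kg in truck 2; 37 kg remain.
Put 62 kg in truck 3; 38 kg remain.
Put 58 kg in truck 4; 42 kg remain.
Put 57 kg in truck 5; 43 kg remain.
Put 55 kg in truck 6; 45 kg remain.
Put 53 kg in truck 7; 47 kg remain.
Put 51 kg in truck 8; 49 kg remain.
Put 26 kg in truck 1; 9 kg remain.
Put 24 kg in truck 2; 13 kg remain.
Put 22 kg in truck 3; 16 kg remain.
Put 15 kg in truck 3; 1 kg remain.
Put 14 kg in truck 4; 28 kg remain.
Put 11 kg in truck 2; 2 kg remain.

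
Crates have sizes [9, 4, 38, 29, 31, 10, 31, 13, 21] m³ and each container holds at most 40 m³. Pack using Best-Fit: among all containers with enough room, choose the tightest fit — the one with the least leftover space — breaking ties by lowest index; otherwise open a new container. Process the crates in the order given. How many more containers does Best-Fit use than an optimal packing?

Best-Fit: [9,4,13] [38] [29,10] [31] [31] [21] → 6 containers.
Total size 186 m³; any packing needs at least ⌈186/40⌉ = 5 containers.
An optimal packing achieves that bound: [38] [31,9] [31,4] [29,10] [21,13] → 5 containers.
Excess: 6 − 5 = 1.

1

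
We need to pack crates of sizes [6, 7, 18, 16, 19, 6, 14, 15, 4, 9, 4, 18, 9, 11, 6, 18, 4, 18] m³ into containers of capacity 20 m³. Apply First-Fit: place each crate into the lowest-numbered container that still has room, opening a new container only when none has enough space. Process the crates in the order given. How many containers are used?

Put 6 m³ in container 1; 14 m³ remain.
Put 7 m³ in container 1; 7 m³ remain.
Put 18 m³ in container 2; 2 m³ remain.
Put 16 m³ in container 3; 4 m³ remain.
Put 19 m³ in container 4; 1 m³ remain.
Put 6 m³ in container 1; 1 m³ remain.
Put 14 m³ in container 5; 6 m³ remain.
Put 15 m³ in container 6; 5 m³ remain.
Put 4 m³ in container 3; 0 m³ remain.
Put 9 m³ in container 7; 11 m³ remain.
Put 4 m³ in container 5; 2 m³ remain.
Put 18 m³ in container 8; 2 m³ remain.
Put 9 m³ in container 7; 2 m³ remain.
Put 11 m³ in container 9; 9 m³ remain.
Put 6 m³ in container 9; 3 m³ remain.
Put 18 m³ in container 10; 2 m³ remain.
Put 4 m³ in container 6; 1 m³ remain.
Put 18 m³ in container 11; 2 m³ remain.
Final containers: [6,7,6] [18] [16,4] [19] [14,4] [15,4] [9,9] [18] [11,6] [18] [18].

11 containers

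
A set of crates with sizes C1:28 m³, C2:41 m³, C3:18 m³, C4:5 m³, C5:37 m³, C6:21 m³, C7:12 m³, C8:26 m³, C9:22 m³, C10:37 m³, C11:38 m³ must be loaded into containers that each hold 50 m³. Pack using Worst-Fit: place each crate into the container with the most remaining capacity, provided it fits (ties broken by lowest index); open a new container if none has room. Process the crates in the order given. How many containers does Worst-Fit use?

C1 (28 m³) → container 1 (remaining 22 m³)
C2 (41 m³) → container 2 (remaining 9 m³)
C3 (18 m³) → container 1 (remaining 4 m³)
C4 (5 m³) → container 2 (remaining 4 m³)
C5 (37 m³) → container 3 (remaining 13 m³)
C6 (21 m³) → container 4 (remaining 29 m³)
C7 (12 m³) → container 4 (remaining 17 m³)
C8 (26 m³) → container 5 (remaining 24 m³)
C9 (22 m³) → container 5 (remaining 2 m³)
C10 (37 m³) → container 6 (remaining 13 m³)
C11 (38 m³) → container 7 (remaining 12 m³)

7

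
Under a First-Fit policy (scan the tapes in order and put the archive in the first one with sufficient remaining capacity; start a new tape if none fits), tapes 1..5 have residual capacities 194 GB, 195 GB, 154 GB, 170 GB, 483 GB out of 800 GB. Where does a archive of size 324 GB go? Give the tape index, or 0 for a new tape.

Tapes with room: tape 5 (483 GB).
The first with room is tape 5.

5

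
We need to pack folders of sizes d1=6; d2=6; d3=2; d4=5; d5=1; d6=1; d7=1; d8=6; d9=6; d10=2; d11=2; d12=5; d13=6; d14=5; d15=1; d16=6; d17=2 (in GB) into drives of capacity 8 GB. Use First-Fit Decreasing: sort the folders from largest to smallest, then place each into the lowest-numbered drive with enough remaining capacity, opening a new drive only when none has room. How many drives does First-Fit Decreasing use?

Sorted descending: 6, 6, 6, 6, 6, 6, 5, 5, 5, 2, 2, 2, 2, 1, 1, 1, 1.
drive 1: place 6 GB, 2 GB left
drive 2: place 6 GB, 2 GB left
drive 3: place 6 GB, 2 GB left
drive 4: place 6 GB, 2 GB left
drive 5: place 6 GB, 2 GB left
drive 6: place 6 GB, 2 GB left
drive 7: place 5 GB, 3 GB left
drive 8: place 5 GB, 3 GB left
drive 9: place 5 GB, 3 GB left
drive 1: place 2 GB, 0 GB left
drive 2: place 2 GB, 0 GB left
drive 3: place 2 GB, 0 GB left
drive 4: place 2 GB, 0 GB left
drive 5: place 1 GB, 1 GB left
drive 5: place 1 GB, 0 GB left
drive 6: place 1 GB, 1 GB left
drive 6: place 1 GB, 0 GB left

9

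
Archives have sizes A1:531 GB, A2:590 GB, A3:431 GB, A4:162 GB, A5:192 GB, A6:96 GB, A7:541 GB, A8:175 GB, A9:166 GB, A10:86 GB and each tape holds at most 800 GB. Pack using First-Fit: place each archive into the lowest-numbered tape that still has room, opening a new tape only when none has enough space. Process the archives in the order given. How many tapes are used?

4

tape 1: place A1 (531 GB), 269 GB left
tape 2: place A2 (590 GB), 210 GB left
tape 3: place A3 (431 GB), 369 GB left
tape 1: place A4 (162 GB), 107 GB left
tape 2: place A5 (192 GB), 18 GB left
tape 1: place A6 (96 GB), 11 GB left
tape 4: place A7 (541 GB), 259 GB left
tape 3: place A8 (175 GB), 194 GB left
tape 3: place A9 (166 GB), 28 GB left
tape 4: place A10 (86 GB), 173 GB left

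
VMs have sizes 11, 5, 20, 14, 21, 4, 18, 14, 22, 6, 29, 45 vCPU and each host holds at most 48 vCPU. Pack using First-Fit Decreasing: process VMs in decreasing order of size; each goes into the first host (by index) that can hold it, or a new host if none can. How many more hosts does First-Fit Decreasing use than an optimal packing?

First-Fit Decreasing: [45] [29,18] [22,21,5] [20,14,14] [11,6,4] → 5 hosts.
Total size 209 vCPU; any packing needs at least ⌈209/48⌉ = 5 hosts.
So 5 is already optimal.

0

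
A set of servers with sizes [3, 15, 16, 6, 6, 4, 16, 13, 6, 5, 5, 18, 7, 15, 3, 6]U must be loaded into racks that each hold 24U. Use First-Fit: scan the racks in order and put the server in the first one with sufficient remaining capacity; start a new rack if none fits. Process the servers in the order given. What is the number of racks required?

7

rack 1: place 3U, 21U left
rack 1: place 15U, 6U left
rack 2: place 16U, 8U left
rack 1: place 6U, 0U left
rack 2: place 6U, 2U left
rack 3: place 4U, 20U left
rack 3: place 16U, 4U left
rack 4: place 13U, 11U left
rack 4: place 6U, 5U left
rack 4: place 5U, 0U left
rack 5: place 5U, 19U left
rack 5: place 18U, 1U left
rack 6: place 7U, 17U left
rack 6: place 15U, 2U left
rack 3: place 3U, 1U left
rack 7: place 6U, 18U left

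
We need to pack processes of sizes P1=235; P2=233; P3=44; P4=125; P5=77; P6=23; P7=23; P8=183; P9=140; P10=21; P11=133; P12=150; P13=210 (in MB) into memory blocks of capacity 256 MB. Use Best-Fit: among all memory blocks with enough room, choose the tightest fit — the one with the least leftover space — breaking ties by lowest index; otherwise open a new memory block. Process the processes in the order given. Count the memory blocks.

8

memory block 1: place P1 (235 MB), 21 MB left
memory block 2: place P2 (233 MB), 23 MB left
memory block 3: place P3 (44 MB), 212 MB left
memory block 3: place P4 (125 MB), 87 MB left
memory block 3: place P5 (77 MB), 10 MB left
memory block 2: place P6 (23 MB), 0 MB left
memory block 4: place P7 (23 MB), 233 MB left
memory block 4: place P8 (183 MB), 50 MB left
memory block 5: place P9 (140 MB), 116 MB left
memory block 1: place P10 (21 MB), 0 MB left
memory block 6: place P11 (133 MB), 123 MB left
memory block 7: place P12 (150 MB), 106 MB left
memory block 8: place P13 (210 MB), 46 MB left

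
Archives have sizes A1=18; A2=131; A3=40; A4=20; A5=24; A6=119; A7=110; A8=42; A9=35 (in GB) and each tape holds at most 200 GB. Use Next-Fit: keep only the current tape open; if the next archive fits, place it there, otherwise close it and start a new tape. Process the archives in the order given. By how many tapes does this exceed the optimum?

Next-Fit: [18,131,40] [20,24,119] [110,42,35] → 3 tapes.
Total size 539 GB; any packing needs at least ⌈539/200⌉ = 3 tapes.
So 3 is already optimal.

0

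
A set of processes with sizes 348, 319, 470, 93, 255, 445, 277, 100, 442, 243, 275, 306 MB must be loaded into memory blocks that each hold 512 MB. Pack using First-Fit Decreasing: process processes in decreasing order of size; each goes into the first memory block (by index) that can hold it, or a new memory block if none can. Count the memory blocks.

9

Sorted descending: 470, 445, 442, 348, 319, 306, 277, 275, 255, 243, 100, 93.
Put 470 MB in memory block 1; 42 MB remain.
Put 445 MB in memory block 2; 67 MB remain.
Put 442 MB in memory block 3; 70 MB remain.
Put 348 MB in memory block 4; 164 MB remain.
Put 319 MB in memory block 5; 193 MB remain.
Put 306 MB in memory block 6; 206 MB remain.
Put 277 MB in memory block 7; 235 MB remain.
Put 275 MB in memory block 8; 237 MB remain.
Put 255 MB in memory block 9; 257 MB remain.
Put 243 MB in memory block 9; 14 MB remain.
Put 100 MB in memory block 4; 64 MB remain.
Put 93 MB in memory block 5; 100 MB remain.
Final memory blocks: [470] [445] [442] [348,100] [319,93] [306] [277] [275] [255,243].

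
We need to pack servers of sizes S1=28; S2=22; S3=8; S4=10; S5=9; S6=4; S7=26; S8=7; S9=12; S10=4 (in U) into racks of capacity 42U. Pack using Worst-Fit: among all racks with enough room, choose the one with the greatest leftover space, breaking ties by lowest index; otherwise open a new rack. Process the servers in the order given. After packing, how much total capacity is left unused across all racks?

38

Put S1 (28U) in rack 1; 14U remain.
Put S2 (22U) in rack 2; 20U remain.
Put S3 (8U) in rack 2; 12U remain.
Put S4 (10U) in rack 1; 4U remain.
Put S5 (9U) in rack 2; 3U remain.
Put S6 (4U) in rack 1; 0U remain.
Put S7 (26U) in rack 3; 16U remain.
Put S8 (7U) in rack 3; 9U remain.
Put S9 (12U) in rack 4; 30U remain.
Put S10 (4U) in rack 4; 26U remain.
4 racks × 42U = 168U; used 130U; unused 38U.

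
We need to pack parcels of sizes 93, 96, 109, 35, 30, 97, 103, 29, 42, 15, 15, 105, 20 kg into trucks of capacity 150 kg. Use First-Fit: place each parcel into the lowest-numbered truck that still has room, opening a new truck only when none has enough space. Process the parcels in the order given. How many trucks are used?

6 trucks

93 kg → truck 1 (remaining 57 kg)
96 kg → truck 2 (remaining 54 kg)
109 kg → truck 3 (remaining 41 kg)
35 kg → truck 1 (remaining 22 kg)
30 kg → truck 2 (remaining 24 kg)
97 kg → truck 4 (remaining 53 kg)
103 kg → truck 5 (remaining 47 kg)
29 kg → truck 3 (remaining 12 kg)
42 kg → truck 4 (remaining 11 kg)
15 kg → truck 1 (remaining 7 kg)
15 kg → truck 2 (remaining 9 kg)
105 kg → truck 6 (remaining 45 kg)
20 kg → truck 5 (remaining 27 kg)
Final trucks: [93,35,15] [96,30,15] [109,29] [97,42] [103,20] [105].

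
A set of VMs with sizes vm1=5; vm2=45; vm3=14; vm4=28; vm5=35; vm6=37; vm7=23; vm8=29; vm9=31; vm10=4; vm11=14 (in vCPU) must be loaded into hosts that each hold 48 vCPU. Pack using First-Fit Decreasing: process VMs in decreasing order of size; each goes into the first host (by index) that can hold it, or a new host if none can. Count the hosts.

Sorted descending: 45, 37, 35, 31, 29, 28, 23, 14, 14, 5, 4.
host 1: place 45 vCPU, 3 vCPU left
host 2: place 37 vCPU, 11 vCPU left
host 3: place 35 vCPU, 13 vCPU left
host 4: place 31 vCPU, 17 vCPU left
host 5: place 29 vCPU, 19 vCPU left
host 6: place 28 vCPU, 20 vCPU left
host 7: place 23 vCPU, 25 vCPU left
host 4: place 14 vCPU, 3 vCPU left
host 5: place 14 vCPU, 5 vCPU left
host 2: place 5 vCPU, 6 vCPU left
host 2: place 4 vCPU, 2 vCPU left
Final hosts: [45] [37,5,4] [35] [31,14] [29,14] [28] [23].

7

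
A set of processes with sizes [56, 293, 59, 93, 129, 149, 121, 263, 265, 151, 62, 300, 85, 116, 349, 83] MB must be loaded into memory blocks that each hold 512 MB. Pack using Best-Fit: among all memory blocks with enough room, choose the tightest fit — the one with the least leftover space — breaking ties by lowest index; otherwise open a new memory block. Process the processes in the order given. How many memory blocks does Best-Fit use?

6 memory blocks

memory block 1: place 56 MB, 456 MB left
memory block 1: place 293 MB, 163 MB left
memory block 1: place 59 MB, 104 MB left
memory block 1: place 93 MB, 11 MB left
memory block 2: place 129 MB, 383 MB left
memory block 2: place 149 MB, 234 MB left
memory block 2: place 121 MB, 113 MB left
memory block 3: place 263 MB, 249 MB left
memory block 4: place 265 MB, 247 MB left
memory block 4: place 151 MB, 96 MB left
memory block 4: place 62 MB, 34 MB left
memory block 5: place 300 MB, 212 MB left
memory block 2: place 85 MB, 28 MB left
memory block 5: place 116 MB, 96 MB left
memory block 6: place 349 MB, 163 MB left
memory block 5: place 83 MB, 13 MB left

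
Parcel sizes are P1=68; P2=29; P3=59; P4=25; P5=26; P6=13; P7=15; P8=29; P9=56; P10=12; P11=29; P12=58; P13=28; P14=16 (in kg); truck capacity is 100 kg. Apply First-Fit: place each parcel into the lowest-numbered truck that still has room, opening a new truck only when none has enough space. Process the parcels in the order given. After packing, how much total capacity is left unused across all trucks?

P1 (68 kg) → truck 1 (remaining 32 kg)
P2 (29 kg) → truck 1 (remaining 3 kg)
P3 (59 kg) → truck 2 (remaining 41 kg)
P4 (25 kg) → truck 2 (remaining 16 kg)
P5 (26 kg) → truck 3 (remaining 74 kg)
P6 (13 kg) → truck 2 (remaining 3 kg)
P7 (15 kg) → truck 3 (remaining 59 kg)
P8 (29 kg) → truck 3 (remaining 30 kg)
P9 (56 kg) → truck 4 (remaining 44 kg)
P10 (12 kg) → truck 3 (remaining 18 kg)
P11 (29 kg) → truck 4 (remaining 15 kg)
P12 (58 kg) → truck 5 (remaining 42 kg)
P13 (28 kg) → truck 5 (remaining 14 kg)
P14 (16 kg) → truck 3 (remaining 2 kg)
5 trucks × 100 kg = 500 kg; used 463 kg; unused 37 kg.

37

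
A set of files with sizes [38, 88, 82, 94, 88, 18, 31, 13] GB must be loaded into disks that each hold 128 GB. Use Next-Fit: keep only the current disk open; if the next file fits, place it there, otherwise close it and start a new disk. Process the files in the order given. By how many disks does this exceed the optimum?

1

Next-Fit: [38,88] [82] [94] [88,18] [31,13] → 5 disks.
Total size 452 GB; any packing needs at least ⌈452/128⌉ = 4 disks.
An optimal packing achieves that bound: [94,31] [88,38] [88,18,13] [82] → 4 disks.
Excess: 5 − 4 = 1.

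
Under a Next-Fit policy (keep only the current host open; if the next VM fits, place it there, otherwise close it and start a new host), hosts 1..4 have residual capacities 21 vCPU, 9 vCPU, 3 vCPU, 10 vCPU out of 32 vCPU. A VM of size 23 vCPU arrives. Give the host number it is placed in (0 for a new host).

Next-Fit only looks at host 4, which has 10 vCPU free.
23 vCPU does not fit, so a new host is opened.

0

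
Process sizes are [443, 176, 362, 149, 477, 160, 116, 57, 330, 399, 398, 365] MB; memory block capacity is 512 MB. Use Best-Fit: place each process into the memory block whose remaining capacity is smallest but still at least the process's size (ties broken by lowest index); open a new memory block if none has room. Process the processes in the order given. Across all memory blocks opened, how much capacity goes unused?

443 MB → memory block 1 (remaining 69 MB)
176 MB → memory block 2 (remaining 336 MB)
362 MB → memory block 3 (remaining 150 MB)
149 MB → memory block 3 (remaining 1 MB)
477 MB → memory block 4 (remaining 35 MB)
160 MB → memory block 2 (remaining 176 MB)
116 MB → memory block 2 (remaining 60 MB)
57 MB → memory block 2 (remaining 3 MB)
330 MB → memory block 5 (remaining 182 MB)
399 MB → memory block 6 (remaining 113 MB)
398 MB → memory block 7 (remaining 114 MB)
365 MB → memory block 8 (remaining 147 MB)
8 memory blocks × 512 MB = 4096 MB; used 3432 MB; unused 664 MB.

664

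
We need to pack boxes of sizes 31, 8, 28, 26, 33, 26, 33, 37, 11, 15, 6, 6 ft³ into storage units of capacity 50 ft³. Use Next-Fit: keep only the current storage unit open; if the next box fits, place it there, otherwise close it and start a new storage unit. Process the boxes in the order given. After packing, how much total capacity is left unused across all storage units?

140

31 ft³ → storage unit 1 (remaining 19 ft³)
8 ft³ → storage unit 1 (remaining 11 ft³)
28 ft³ → storage unit 2 (remaining 22 ft³)
26 ft³ → storage unit 3 (remaining 24 ft³)
33 ft³ → storage unit 4 (remaining 17 ft³)
26 ft³ → storage unit 5 (remaining 24 ft³)
33 ft³ → storage unit 6 (remaining 17 ft³)
37 ft³ → storage unit 7 (remaining 13 ft³)
11 ft³ → storage unit 7 (remaining 2 ft³)
15 ft³ → storage unit 8 (remaining 35 ft³)
6 ft³ → storage unit 8 (remaining 29 ft³)
6 ft³ → storage unit 8 (remaining 23 ft³)
8 storage units × 50 ft³ = 400 ft³; used 260 ft³; unused 140 ft³.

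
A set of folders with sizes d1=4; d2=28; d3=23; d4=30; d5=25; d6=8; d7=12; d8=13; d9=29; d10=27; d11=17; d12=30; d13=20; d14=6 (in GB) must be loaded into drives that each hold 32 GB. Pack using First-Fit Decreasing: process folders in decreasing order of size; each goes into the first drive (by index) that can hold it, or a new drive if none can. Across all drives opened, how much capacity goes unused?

Sorted descending: 30, 30, 29, 28, 27, 25, 23, 20, 17, 13, 12, 8, 6, 4.
Put 30 GB in drive 1; 2 GB remain.
Put 30 GB in drive 2; 2 GB remain.
Put 29 GB in drive 3; 3 GB remain.
Put 28 GB in drive 4; 4 GB remain.
Put 27 GB in drive 5; 5 GB remain.
Put 25 GB in drive 6; 7 GB remain.
Put 23 GB in drive 7; 9 GB remain.
Put 20 GB in drive 8; 12 GB remain.
Put 17 GB in drive 9; 15 GB remain.
Put 13 GB in drive 9; 2 GB remain.
Put 12 GB in drive 8; 0 GB remain.
Put 8 GB in drive 7; 1 GB remain.
Put 6 GB in drive 6; 1 GB remain.
Put 4 GB in drive 4; 0 GB remain.
9 drives × 32 GB = 288 GB; used 272 GB; unused 16 GB.

16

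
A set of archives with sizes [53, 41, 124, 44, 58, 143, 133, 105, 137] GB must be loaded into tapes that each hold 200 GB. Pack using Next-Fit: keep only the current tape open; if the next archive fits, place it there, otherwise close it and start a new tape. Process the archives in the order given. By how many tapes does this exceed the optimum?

2

Next-Fit: [53,41] [124,44] [58] [143] [133] [105] [137] → 7 tapes.
Total size 838 GB; any packing needs at least ⌈838/200⌉ = 5 tapes.
An optimal packing achieves that bound: [143,53] [137,58] [133,44] [124,41] [105] → 5 tapes.
Excess: 7 − 5 = 2.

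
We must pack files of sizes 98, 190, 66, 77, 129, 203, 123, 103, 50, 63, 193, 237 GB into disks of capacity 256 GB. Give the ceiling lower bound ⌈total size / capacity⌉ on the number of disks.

6 disks

Total size = 98 + 190 + 66 + 77 + 129 + 203 + 123 + 103 + 50 + 63 + 193 + 237 = 1532 GB.
⌈1532 / 256⌉ = 6.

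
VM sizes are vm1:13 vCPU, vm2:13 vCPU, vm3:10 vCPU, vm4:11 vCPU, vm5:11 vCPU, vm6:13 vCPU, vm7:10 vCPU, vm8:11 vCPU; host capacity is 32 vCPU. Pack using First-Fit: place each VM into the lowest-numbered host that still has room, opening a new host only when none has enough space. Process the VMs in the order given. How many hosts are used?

4 hosts

Put vm1 (13 vCPU) in host 1; 19 vCPU remain.
Put vm2 (13 vCPU) in host 1; 6 vCPU remain.
Put vm3 (10 vCPU) in host 2; 22 vCPU remain.
Put vm4 (11 vCPU) in host 2; 11 vCPU remain.
Put vm5 (11 vCPU) in host 2; 0 vCPU remain.
Put vm6 (13 vCPU) in host 3; 19 vCPU remain.
Put vm7 (10 vCPU) in host 3; 9 vCPU remain.
Put vm8 (11 vCPU) in host 4; 21 vCPU remain.
Final hosts: [13,13] [10,11,11] [13,10] [11].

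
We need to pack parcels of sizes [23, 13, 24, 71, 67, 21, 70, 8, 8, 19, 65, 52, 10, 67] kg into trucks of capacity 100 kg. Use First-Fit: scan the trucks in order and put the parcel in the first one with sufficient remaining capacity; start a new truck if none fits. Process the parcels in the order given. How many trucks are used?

23 kg → truck 1 (remaining 77 kg)
13 kg → truck 1 (remaining 64 kg)
24 kg → truck 1 (remaining 40 kg)
71 kg → truck 2 (remaining 29 kg)
67 kg → truck 3 (remaining 33 kg)
21 kg → truck 1 (remaining 19 kg)
70 kg → truck 4 (remaining 30 kg)
8 kg → truck 1 (remaining 11 kg)
8 kg → truck 1 (remaining 3 kg)
19 kg → truck 2 (remaining 10 kg)
65 kg → truck 5 (remaining 35 kg)
52 kg → truck 6 (remaining 48 kg)
10 kg → truck 2 (remaining 0 kg)
67 kg → truck 7 (remaining 33 kg)

7 trucks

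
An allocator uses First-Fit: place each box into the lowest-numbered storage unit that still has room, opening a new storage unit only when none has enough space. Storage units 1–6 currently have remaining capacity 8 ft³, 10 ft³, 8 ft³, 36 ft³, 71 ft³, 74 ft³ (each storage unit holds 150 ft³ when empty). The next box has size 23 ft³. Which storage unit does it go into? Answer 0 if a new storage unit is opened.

4

Storage units with room: storage unit 4 (36 ft³), storage unit 5 (71 ft³), storage unit 6 (74 ft³).
The first with room is storage unit 4.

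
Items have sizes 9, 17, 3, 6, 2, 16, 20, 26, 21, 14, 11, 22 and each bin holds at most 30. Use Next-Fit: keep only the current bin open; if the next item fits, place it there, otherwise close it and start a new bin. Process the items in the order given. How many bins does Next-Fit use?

Put 9 in bin 1; 21 remain.
Put 17 in bin 1; 4 remain.
Put 3 in bin 1; 1 remain.
Put 6 in bin 2; 24 remain.
Put 2 in bin 2; 22 remain.
Put 16 in bin 2; 6 remain.
Put 20 in bin 3; 10 remain.
Put 26 in bin 4; 4 remain.
Put 21 in bin 5; 9 remain.
Put 14 in bin 6; 16 remain.
Put 11 in bin 6; 5 remain.
Put 22 in bin 7; 8 remain.
Final bins: [9,17,3] [6,2,16] [20] [26] [21] [14,11] [22].

7 bins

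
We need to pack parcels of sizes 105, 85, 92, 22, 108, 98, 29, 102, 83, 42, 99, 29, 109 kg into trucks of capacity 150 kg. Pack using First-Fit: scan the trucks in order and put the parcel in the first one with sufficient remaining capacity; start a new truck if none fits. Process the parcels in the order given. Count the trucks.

105 kg → truck 1 (remaining 45 kg)
85 kg → truck 2 (remaining 65 kg)
92 kg → truck 3 (remaining 58 kg)
22 kg → truck 1 (remaining 23 kg)
108 kg → truck 4 (remaining 42 kg)
98 kg → truck 5 (remaining 52 kg)
29 kg → truck 2 (remaining 36 kg)
102 kg → truck 6 (remaining 48 kg)
83 kg → truck 7 (remaining 67 kg)
42 kg → truck 3 (remaining 16 kg)
99 kg → truck 8 (remaining 51 kg)
29 kg → truck 2 (remaining 7 kg)
109 kg → truck 9 (remaining 41 kg)
Final trucks: [105,22] [85,29,29] [92,42] [108] [98] [102] [83] [99] [109].

9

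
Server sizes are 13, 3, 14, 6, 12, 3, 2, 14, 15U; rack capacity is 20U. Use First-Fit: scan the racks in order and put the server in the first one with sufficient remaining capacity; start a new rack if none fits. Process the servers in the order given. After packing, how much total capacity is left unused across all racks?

rack 1: place 13U, 7U left
rack 1: place 3U, 4U left
rack 2: place 14U, 6U left
rack 2: place 6U, 0U left
rack 3: place 12U, 8U left
rack 1: place 3U, 1U left
rack 3: place 2U, 6U left
rack 4: place 14U, 6U left
rack 5: place 15U, 5U left
5 racks × 20U = 100U; used 82U; unused 18U.

18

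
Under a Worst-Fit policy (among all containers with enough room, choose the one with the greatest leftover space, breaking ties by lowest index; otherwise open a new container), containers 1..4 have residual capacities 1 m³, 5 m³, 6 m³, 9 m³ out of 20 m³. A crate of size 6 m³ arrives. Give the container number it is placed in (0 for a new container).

Containers with room: container 3 (6 m³), container 4 (9 m³).
Most room is container 4 with 9 m³ free.

4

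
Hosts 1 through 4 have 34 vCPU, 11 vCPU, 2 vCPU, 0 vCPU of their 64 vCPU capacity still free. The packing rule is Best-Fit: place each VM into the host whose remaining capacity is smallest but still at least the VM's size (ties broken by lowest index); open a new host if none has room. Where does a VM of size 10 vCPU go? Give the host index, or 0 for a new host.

Hosts with room: host 1 (34 vCPU), host 2 (11 vCPU).
Tightest fit is host 2 with 11 vCPU free.

2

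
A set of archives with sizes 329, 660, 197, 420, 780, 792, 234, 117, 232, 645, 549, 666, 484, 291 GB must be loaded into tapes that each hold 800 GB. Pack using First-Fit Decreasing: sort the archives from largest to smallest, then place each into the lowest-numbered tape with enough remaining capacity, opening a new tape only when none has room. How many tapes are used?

Sorted descending: 792, 780, 666, 660, 645, 549, 484, 420, 329, 291, 234, 232, 197, 117.
tape 1: place 792 GB, 8 GB left
tape 2: place 780 GB, 20 GB left
tape 3: place 666 GB, 134 GB left
tape 4: place 660 GB, 140 GB left
tape 5: place 645 GB, 155 GB left
tape 6: place 549 GB, 251 GB left
tape 7: place 484 GB, 316 GB left
tape 8: place 420 GB, 380 GB left
tape 8: place 329 GB, 51 GB left
tape 7: place 291 GB, 25 GB left
tape 6: place 234 GB, 17 GB left
tape 9: place 232 GB, 568 GB left
tape 9: place 197 GB, 371 GB left
tape 3: place 117 GB, 17 GB left
Final tapes: [792] [780] [666,117] [660] [645] [549,234] [484,291] [420,329] [232,197].

9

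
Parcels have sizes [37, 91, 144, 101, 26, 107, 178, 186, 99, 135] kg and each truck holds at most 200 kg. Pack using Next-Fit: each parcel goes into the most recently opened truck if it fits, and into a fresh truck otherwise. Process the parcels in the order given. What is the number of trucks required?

truck 1: place 37 kg, 163 kg left
truck 1: place 91 kg, 72 kg left
truck 2: place 144 kg, 56 kg left
truck 3: place 101 kg, 99 kg left
truck 3: place 26 kg, 73 kg left
truck 4: place 107 kg, 93 kg left
truck 5: place 178 kg, 22 kg left
truck 6: place 186 kg, 14 kg left
truck 7: place 99 kg, 101 kg left
truck 8: place 135 kg, 65 kg left
Final trucks: [37,91] [144] [101,26] [107] [178] [186] [99] [135].

8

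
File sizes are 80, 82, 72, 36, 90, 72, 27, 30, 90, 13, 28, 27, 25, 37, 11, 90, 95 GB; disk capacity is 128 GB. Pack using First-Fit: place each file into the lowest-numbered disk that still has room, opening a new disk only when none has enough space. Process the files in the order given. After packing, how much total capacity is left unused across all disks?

119

80 GB → disk 1 (remaining 48 GB)
82 GB → disk 2 (remaining 46 GB)
72 GB → disk 3 (remaining 56 GB)
36 GB → disk 1 (remaining 12 GB)
90 GB → disk 4 (remaining 38 GB)
72 GB → disk 5 (remaining 56 GB)
27 GB → disk 2 (remaining 19 GB)
30 GB → disk 3 (remaining 26 GB)
90 GB → disk 6 (remaining 38 GB)
13 GB → disk 2 (remaining 6 GB)
28 GB → disk 4 (remaining 10 GB)
27 GB → disk 5 (remaining 29 GB)
25 GB → disk 3 (remaining 1 GB)
37 GB → disk 6 (remaining 1 GB)
11 GB → disk 1 (remaining 1 GB)
90 GB → disk 7 (remaining 38 GB)
95 GB → disk 8 (remaining 33 GB)
8 disks × 128 GB = 1024 GB; used 905 GB; unused 119 GB.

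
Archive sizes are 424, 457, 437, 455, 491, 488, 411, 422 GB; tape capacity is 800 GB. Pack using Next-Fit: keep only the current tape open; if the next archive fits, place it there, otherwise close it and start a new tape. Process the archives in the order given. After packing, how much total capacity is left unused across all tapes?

2815

tape 1: place 424 GB, 376 GB left
tape 2: place 457 GB, 343 GB left
tape 3: place 437 GB, 363 GB left
tape 4: place 455 GB, 345 GB left
tape 5: place 491 GB, 309 GB left
tape 6: place 488 GB, 312 GB left
tape 7: place 411 GB, 389 GB left
tape 8: place 422 GB, 378 GB left
8 tapes × 800 GB = 6400 GB; used 3585 GB; unused 2815 GB.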